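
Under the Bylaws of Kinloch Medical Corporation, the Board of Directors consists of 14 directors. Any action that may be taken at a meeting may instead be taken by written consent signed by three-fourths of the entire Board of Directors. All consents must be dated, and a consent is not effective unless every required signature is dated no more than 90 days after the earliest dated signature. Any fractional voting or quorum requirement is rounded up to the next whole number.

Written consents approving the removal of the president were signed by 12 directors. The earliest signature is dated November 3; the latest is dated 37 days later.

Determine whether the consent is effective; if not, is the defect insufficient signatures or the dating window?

Signatures required: three-fourths of 14 — 3/4 of 14 = 10.50, rounded up to 11, so 11 needed; 12 signed. Sufficient.
Dating window: the latest signature is 37 days after the earliest; the limit is 90 days. Within the window.

Effective — both the signature and dating-window requirements are satisfied.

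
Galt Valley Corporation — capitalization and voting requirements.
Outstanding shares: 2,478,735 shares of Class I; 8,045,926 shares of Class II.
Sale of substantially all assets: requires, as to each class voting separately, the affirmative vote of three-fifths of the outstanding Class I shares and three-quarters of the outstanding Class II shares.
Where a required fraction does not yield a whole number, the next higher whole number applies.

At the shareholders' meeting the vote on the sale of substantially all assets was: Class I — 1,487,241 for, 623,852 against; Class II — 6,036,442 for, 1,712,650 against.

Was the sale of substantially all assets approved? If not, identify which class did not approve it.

Approved — every class gave the required vote.

Class I: 3/5 of 2478735 = 1487241; 1,487,241 required, 1,487,241 in favor — approved.
Class II: 3/4 of 8045926 = 6034444.50, rounded up to 6034445; 6,034,445 required, 6,036,442 in favor — approved.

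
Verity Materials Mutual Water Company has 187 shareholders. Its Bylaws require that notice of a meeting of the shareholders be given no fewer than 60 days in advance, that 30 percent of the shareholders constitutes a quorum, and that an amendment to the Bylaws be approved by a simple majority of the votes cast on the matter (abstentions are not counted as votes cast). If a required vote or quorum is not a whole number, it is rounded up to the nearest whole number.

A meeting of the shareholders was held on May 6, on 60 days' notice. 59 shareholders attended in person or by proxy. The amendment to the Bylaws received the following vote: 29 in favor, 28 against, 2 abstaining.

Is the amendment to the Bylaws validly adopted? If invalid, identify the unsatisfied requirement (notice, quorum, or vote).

Notice: 60 days given; 60 required. Satisfied.
Quorum: 30% of 187 = 56.10, rounded up to 57; 59 present. Satisfied.
Vote: requires a majority of the votes cast (59 − 2 abstaining = 57); a majority of 57 is 29, so 29 needed; 29 in favor. Satisfied.

Valid — all requirements satisfied.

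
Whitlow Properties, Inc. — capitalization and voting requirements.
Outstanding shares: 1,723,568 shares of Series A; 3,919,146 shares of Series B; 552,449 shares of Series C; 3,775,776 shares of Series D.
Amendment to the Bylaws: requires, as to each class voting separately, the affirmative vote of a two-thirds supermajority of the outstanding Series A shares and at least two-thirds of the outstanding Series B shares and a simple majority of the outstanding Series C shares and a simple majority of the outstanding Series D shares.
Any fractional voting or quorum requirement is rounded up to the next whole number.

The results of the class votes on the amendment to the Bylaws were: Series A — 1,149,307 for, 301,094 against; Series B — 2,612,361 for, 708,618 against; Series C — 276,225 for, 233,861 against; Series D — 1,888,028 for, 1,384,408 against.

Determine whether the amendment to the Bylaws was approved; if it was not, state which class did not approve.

Not approved — the Series B shares did not give the required vote.

Series A: 2/3 of 1723568 = 1149045.33, rounded up to 1149046; 1,149,046 required, 1,149,307 in favor — approved.
Series B: 2/3 of 3919146 = 2612764; 2,612,764 required, 2,612,361 in favor — not approved.
Series C: a majority of 552449 is 276225; 276,225 required, 276,225 in favor — approved.
Series D: a majority of 3775776 is 1887889; 1,887,889 required, 1,888,028 in favor — approved.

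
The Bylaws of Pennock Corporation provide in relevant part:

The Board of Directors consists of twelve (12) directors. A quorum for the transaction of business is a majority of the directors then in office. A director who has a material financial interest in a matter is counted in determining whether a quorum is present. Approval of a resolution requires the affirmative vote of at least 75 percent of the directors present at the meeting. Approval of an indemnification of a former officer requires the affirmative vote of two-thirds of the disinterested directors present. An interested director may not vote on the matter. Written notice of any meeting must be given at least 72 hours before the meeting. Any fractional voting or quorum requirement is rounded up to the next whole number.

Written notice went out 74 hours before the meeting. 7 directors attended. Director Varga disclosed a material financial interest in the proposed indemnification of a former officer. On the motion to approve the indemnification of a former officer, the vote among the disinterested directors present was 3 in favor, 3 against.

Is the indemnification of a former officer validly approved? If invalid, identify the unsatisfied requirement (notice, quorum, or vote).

Invalid — vote requirement not satisfied.

Notice: 74 hours given; 72 required (74 ≥ 72). Satisfied.
Quorum: 7 present (interested directors count toward quorum); quorum is 7. Satisfied.
Vote: the indemnification of a former officer requires two-thirds of the disinterested directors present (7 − 1 = 6). 2/3 of 6 = 4, so 4 affirmative votes are needed; 3 voted in favor. Not satisfied.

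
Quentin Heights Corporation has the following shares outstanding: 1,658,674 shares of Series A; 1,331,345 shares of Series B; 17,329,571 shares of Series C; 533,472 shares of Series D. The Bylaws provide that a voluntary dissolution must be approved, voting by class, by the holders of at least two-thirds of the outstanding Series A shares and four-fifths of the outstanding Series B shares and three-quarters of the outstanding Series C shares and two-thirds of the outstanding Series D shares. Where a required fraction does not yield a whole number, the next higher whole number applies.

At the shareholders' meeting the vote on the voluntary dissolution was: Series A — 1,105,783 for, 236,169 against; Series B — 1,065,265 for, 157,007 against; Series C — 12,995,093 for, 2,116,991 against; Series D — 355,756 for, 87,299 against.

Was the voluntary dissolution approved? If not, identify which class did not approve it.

Not approved — the Series C shares did not give the required vote.

Series A: 2/3 of 1658674 = 1105782.67, rounded up to 1105783; 1,105,783 required, 1,105,783 in favor — approved.
Series B: 4/5 of 1331345 = 1065076; 1,065,076 required, 1,065,265 in favor — approved.
Series C: 3/4 of 17329571 = 12997178.25, rounded up to 12997179; 12,997,179 required, 12,995,093 in favor — not approved.
Series D: 2/3 of 533472 = 355648; 355,648 required, 355,756 in favor — approved.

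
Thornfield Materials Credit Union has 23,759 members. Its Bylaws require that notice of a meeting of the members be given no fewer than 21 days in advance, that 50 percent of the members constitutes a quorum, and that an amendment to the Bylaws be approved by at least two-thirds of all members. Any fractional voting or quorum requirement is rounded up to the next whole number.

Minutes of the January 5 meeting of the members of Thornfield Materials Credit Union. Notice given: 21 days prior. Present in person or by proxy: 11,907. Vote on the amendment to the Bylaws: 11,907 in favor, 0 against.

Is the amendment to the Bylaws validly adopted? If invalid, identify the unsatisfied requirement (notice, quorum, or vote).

Invalid — vote requirement not satisfied.

Notice: 21 days given; 21 required. Satisfied.
Quorum: 50% of 23,759 = 11,879.50, rounded up to 11,880; 11,907 present. Satisfied.
Vote: requires two-thirds of all members (23,759); 2/3 of 23759 = 15839.33, rounded up to 15840, so 15,840 needed; 11,907 in favor. Not satisfied.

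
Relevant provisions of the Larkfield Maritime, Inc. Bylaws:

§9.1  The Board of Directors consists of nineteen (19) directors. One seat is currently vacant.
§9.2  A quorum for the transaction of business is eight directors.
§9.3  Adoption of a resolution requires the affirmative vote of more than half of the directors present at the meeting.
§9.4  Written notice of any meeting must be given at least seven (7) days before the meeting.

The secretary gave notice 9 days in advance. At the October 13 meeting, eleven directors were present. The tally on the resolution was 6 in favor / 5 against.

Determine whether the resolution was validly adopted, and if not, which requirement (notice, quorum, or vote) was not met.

Notice: 9 days given; 7 required (9 ≥ 7). Satisfied.
Quorum: 11 present; quorum is 8. Satisfied.
Vote: the resolution requires a majority of the directors present (11). A majority of 11 is 6, so 6 affirmative votes are needed; 6 voted in favor. Satisfied.

Valid — all requirements satisfied.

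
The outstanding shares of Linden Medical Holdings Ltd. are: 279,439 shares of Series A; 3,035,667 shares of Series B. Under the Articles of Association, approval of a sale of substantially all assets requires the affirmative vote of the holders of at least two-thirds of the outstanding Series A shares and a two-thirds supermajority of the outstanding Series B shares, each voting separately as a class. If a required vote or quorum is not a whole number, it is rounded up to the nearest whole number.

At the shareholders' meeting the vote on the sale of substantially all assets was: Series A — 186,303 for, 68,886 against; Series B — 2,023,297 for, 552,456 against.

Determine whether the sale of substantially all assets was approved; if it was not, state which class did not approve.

Not approved — the Series B shares did not give the required vote.

Series A: 2/3 of 279439 = 186292.67, rounded up to 186293; 186,293 required, 186,303 in favor — approved.
Series B: 2/3 of 3035667 = 2023778; 2,023,778 required, 2,023,297 in favor — not approved.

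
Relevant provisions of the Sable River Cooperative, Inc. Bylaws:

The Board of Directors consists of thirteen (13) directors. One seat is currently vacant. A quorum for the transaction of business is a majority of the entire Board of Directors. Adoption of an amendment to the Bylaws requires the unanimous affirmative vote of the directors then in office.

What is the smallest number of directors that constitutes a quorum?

A majority of 13 is 7.

7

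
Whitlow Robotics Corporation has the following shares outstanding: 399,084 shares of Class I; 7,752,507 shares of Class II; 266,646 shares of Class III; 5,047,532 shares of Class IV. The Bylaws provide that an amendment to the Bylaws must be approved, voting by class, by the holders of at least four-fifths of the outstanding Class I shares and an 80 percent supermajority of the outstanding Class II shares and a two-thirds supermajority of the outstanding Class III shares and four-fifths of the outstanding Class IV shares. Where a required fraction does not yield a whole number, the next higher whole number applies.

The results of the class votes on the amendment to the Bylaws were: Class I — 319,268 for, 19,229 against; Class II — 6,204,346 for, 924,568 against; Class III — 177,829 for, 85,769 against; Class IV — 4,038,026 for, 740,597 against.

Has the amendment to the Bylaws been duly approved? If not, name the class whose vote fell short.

Approved — every class gave the required vote.

Class I: 4/5 of 399084 = 319267.20, rounded up to 319268; 319,268 required, 319,268 in favor — approved.
Class II: 4/5 of 7752507 = 6202005.60, rounded up to 6202006; 6,202,006 required, 6,204,346 in favor — approved.
Class III: 2/3 of 266646 = 177764; 177,764 required, 177,829 in favor — approved.
Class IV: 4/5 of 5047532 = 4038025.60, rounded up to 4038026; 4,038,026 required, 4,038,026 in favor — approved.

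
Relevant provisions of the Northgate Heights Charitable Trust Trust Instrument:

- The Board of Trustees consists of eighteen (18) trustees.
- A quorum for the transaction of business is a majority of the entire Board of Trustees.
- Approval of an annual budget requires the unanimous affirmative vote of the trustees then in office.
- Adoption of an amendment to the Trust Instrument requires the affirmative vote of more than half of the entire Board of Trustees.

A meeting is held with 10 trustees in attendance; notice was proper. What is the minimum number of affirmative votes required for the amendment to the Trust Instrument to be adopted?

10

The amendment to the Trust Instrument requires a majority of the entire Board of Trustees (18).
A majority of 18 is 10.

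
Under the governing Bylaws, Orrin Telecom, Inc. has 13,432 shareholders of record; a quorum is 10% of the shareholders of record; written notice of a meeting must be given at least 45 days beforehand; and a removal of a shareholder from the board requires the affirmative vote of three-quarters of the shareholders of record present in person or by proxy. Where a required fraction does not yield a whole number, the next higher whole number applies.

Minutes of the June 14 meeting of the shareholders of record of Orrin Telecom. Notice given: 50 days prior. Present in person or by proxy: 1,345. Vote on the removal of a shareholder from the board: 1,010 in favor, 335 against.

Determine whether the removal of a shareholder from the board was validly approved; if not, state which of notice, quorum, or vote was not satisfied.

Notice: 50 days given; 45 required. Satisfied.
Quorum: 10% of 13,432 = 1,343.20, rounded up to 1,344; 1,345 present. Satisfied.
Vote: requires three-fourths of those present (1,345); 3/4 of 1345 = 1008.75, rounded up to 1009, so 1,009 needed; 1,010 in favor. Satisfied.

Valid — all requirements satisfied.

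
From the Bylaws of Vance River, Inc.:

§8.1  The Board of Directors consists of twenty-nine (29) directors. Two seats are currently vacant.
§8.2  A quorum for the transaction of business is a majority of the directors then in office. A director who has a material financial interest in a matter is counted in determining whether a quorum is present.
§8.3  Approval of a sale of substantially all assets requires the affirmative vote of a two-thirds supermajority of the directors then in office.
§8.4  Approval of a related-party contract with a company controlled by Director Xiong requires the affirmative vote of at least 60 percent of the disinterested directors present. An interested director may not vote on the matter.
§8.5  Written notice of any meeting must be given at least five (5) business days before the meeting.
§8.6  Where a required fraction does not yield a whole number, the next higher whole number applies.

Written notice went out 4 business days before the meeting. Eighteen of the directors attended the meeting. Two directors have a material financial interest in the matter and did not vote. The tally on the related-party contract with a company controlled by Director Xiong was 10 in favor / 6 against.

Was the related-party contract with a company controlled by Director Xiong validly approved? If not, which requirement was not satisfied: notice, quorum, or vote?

Invalid — notice requirement not satisfied.

Notice: 4 business days given; 5 required (4 < 5). Not satisfied.
Quorum: 18 present (interested directors count toward quorum); quorum is 14. Satisfied.
Vote: the related-party contract with a company controlled by Director Xiong requires three-fifths of the disinterested directors present (18 − 2 = 16). 3/5 of 16 = 9.60, rounded up to 10, so 10 affirmative votes are needed; 10 voted in favor. Satisfied.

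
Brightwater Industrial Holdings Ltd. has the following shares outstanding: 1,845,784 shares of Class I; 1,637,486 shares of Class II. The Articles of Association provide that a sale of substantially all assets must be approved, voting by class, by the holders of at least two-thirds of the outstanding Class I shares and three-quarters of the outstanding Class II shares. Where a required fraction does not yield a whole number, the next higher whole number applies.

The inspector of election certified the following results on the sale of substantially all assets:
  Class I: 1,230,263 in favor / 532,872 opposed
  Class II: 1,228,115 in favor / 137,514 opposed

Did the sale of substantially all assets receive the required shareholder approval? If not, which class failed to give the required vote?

Not approved — the Class I shares did not give the required vote.

Class I: 2/3 of 1845784 = 1230522.67, rounded up to 1230523; 1,230,523 required, 1,230,263 in favor — not approved.
Class II: 3/4 of 1637486 = 1228114.50, rounded up to 1228115; 1,228,115 required, 1,228,115 in favor — approved.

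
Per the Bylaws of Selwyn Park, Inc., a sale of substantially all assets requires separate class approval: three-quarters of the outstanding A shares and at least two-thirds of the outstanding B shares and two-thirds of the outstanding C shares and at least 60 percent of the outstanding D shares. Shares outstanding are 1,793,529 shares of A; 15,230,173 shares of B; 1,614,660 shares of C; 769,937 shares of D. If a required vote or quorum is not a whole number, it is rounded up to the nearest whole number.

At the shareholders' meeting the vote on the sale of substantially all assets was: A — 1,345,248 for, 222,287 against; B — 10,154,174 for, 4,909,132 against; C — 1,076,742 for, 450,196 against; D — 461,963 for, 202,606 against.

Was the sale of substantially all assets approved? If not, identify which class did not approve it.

A: 3/4 of 1793529 = 1345146.75, rounded up to 1345147; 1,345,147 required, 1,345,248 in favor — approved.
B: 2/3 of 15230173 = 10153448.67, rounded up to 10153449; 10,153,449 required, 10,154,174 in favor — approved.
C: 2/3 of 1614660 = 1076440; 1,076,440 required, 1,076,742 in favor — approved.
D: 3/5 of 769937 = 461962.20, rounded up to 461963; 461,963 required, 461,963 in favor — approved.

Approved — every class gave the required vote.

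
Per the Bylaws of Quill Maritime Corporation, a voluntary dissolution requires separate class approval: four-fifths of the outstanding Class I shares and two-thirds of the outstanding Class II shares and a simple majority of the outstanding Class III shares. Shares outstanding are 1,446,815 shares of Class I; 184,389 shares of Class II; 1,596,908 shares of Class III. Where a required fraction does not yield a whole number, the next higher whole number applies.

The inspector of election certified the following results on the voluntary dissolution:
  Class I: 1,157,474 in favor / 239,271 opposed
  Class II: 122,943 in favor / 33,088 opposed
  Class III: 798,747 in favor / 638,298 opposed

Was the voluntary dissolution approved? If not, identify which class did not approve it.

Approved — every class gave the required vote.

Class I: 4/5 of 1446815 = 1157452; 1,157,452 required, 1,157,474 in favor — approved.
Class II: 2/3 of 184389 = 122926; 122,926 required, 122,943 in favor — approved.
Class III: a majority of 1596908 is 798455; 798,455 required, 798,747 in favor — approved.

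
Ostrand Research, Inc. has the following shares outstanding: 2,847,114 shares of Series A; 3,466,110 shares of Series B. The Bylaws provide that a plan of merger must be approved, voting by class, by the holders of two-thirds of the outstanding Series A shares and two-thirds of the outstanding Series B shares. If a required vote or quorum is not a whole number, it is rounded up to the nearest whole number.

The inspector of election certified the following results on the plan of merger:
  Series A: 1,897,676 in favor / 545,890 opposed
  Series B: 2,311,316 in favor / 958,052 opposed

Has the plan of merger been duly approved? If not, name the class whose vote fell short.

Series A: 2/3 of 2847114 = 1898076; 1,898,076 required, 1,897,676 in favor — not approved.
Series B: 2/3 of 3466110 = 2310740; 2,310,740 required, 2,311,316 in favor — approved.

Not approved — the Series A shares did not give the required vote.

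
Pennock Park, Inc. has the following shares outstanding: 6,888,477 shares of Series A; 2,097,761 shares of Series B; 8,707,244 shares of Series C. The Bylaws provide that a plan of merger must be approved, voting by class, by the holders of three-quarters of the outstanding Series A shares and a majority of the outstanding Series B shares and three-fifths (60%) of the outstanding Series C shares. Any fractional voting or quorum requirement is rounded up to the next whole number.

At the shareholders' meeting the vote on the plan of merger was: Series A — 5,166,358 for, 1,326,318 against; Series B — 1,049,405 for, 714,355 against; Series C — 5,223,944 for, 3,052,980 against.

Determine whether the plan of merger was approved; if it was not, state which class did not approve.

Not approved — the Series C shares did not give the required vote.

Series A: 3/4 of 6888477 = 5166357.75, rounded up to 5166358; 5,166,358 required, 5,166,358 in favor — approved.
Series B: a majority of 2097761 is 1048881; 1,048,881 required, 1,049,405 in favor — approved.
Series C: 3/5 of 8707244 = 5224346.40, rounded up to 5224347; 5,224,347 required, 5,223,944 in favor — not approved.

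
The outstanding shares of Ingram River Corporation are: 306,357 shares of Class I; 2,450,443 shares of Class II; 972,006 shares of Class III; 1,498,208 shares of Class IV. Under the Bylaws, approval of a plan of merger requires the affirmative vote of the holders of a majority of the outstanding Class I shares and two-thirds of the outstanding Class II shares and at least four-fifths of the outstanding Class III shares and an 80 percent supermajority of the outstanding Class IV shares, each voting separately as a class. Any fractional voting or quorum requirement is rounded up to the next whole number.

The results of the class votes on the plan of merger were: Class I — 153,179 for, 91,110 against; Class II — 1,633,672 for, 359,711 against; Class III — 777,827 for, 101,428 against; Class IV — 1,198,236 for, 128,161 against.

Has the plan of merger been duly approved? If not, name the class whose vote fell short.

Class I: a majority of 306357 is 153179; 153,179 required, 153,179 in favor — approved.
Class II: 2/3 of 2450443 = 1633628.67, rounded up to 1633629; 1,633,629 required, 1,633,672 in favor — approved.
Class III: 4/5 of 972006 = 777604.80, rounded up to 777605; 777,605 required, 777,827 in favor — approved.
Class IV: 4/5 of 1498208 = 1198566.40, rounded up to 1198567; 1,198,567 required, 1,198,236 in favor — not approved.

Not approved — the Class IV shares did not give the required vote.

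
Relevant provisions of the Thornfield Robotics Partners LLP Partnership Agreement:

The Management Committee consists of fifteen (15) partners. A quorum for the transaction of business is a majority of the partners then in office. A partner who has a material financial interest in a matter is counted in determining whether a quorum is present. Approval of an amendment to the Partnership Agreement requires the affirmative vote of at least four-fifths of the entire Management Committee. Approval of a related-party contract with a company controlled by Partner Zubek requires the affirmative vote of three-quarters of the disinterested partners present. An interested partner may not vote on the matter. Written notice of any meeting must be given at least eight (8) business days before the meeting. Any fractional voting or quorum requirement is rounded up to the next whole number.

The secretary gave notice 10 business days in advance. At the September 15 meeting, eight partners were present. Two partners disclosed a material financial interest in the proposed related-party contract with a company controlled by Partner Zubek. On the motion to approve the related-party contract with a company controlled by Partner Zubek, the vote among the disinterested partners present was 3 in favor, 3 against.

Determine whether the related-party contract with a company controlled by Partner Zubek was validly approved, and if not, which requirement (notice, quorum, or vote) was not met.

Notice: 10 business days given; 8 required (10 ≥ 8). Satisfied.
Quorum: 8 present (interested partners count toward quorum); quorum is 8. Satisfied.
Vote: the related-party contract with a company controlled by Partner Zubek requires three-fourths of the disinterested partners present (8 − 2 = 6). 3/4 of 6 = 4.50, rounded up to 5, so 5 affirmative votes are needed; 3 voted in favor. Not satisfied.

Invalid — vote requirement not satisfied.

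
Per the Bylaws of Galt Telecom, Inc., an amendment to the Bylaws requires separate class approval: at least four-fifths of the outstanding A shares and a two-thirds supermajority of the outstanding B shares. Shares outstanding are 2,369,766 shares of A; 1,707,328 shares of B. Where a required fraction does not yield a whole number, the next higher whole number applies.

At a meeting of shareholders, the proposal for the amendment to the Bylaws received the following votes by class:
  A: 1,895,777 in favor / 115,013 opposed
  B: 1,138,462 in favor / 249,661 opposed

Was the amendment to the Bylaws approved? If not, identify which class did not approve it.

A: 4/5 of 2369766 = 1895812.80, rounded up to 1895813; 1,895,813 required, 1,895,777 in favor — not approved.
B: 2/3 of 1707328 = 1138218.67, rounded up to 1138219; 1,138,219 required, 1,138,462 in favor — approved.

Not approved — the A shares did not give the required vote.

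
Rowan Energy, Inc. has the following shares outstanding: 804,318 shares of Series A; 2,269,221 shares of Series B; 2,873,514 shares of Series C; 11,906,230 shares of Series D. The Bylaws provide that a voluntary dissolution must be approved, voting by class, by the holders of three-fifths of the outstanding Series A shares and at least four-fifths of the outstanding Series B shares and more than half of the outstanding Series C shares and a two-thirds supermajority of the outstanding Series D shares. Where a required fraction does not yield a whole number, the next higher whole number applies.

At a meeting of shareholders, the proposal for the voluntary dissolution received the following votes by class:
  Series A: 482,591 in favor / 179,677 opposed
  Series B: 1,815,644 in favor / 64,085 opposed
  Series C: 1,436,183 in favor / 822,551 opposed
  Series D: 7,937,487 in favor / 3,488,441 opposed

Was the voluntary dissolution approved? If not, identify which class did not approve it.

Series A: 3/5 of 804318 = 482590.80, rounded up to 482591; 482,591 required, 482,591 in favor — approved.
Series B: 4/5 of 2269221 = 1815376.80, rounded up to 1815377; 1,815,377 required, 1,815,644 in favor — approved.
Series C: a majority of 2873514 is 1436758; 1,436,758 required, 1,436,183 in favor — not approved.
Series D: 2/3 of 11906230 = 7937486.67, rounded up to 7937487; 7,937,487 required, 7,937,487 in favor — approved.

Not approved — the Series C shares did not give the required vote.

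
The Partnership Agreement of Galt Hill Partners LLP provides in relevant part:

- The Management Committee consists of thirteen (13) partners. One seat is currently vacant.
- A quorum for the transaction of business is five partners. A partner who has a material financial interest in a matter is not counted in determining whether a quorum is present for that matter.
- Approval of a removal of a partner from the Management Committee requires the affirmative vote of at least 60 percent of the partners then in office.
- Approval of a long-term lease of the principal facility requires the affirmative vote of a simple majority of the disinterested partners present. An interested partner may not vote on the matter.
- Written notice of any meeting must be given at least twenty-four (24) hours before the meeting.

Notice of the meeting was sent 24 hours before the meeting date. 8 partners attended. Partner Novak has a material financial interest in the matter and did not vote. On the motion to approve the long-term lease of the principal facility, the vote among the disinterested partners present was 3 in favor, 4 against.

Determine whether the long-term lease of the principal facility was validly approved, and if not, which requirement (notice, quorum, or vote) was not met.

Notice: 24 hours given; 24 required (24 ≥ 24). Satisfied.
Quorum: 8 present, but the 1 interested partner does not count, leaving 7. Quorum is 5. Satisfied.
Vote: the long-term lease of the principal facility requires a majority of the disinterested partners present (8 − 1 = 7). A majority of 7 is 4, so 4 affirmative votes are needed; 3 voted in favor. Not satisfied.

Invalid — vote requirement not satisfied.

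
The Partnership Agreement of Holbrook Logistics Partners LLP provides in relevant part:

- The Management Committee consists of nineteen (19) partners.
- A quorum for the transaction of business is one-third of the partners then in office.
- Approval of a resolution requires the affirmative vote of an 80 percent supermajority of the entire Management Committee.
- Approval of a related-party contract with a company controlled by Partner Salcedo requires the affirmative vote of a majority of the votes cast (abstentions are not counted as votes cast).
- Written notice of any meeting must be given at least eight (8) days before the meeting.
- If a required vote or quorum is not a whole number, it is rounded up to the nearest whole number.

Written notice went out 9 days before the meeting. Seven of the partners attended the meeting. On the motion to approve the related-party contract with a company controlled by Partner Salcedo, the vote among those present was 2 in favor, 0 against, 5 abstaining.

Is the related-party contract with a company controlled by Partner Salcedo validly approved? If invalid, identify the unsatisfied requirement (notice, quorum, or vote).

Valid — all requirements satisfied.

Notice: 9 days given; 8 required (9 ≥ 8). Satisfied.
Quorum: 7 present; quorum is 7. Satisfied.
Vote: the related-party contract with a company controlled by Partner Salcedo requires a majority of the votes cast (7 present − 5 abstaining = 2). A majority of 2 is 2, so 2 affirmative votes are needed; 2 voted in favor. Satisfied.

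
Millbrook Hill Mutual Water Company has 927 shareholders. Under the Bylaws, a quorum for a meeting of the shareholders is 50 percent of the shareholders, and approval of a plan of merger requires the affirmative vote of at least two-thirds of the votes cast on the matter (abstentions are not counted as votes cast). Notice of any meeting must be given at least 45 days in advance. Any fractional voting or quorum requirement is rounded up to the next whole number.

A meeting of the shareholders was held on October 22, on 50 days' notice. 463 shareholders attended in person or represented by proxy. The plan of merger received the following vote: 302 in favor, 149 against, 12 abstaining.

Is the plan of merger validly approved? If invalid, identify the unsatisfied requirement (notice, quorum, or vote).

Invalid — quorum requirement not satisfied.

Notice: 50 days given; 45 required. Satisfied.
Quorum: 50% of 927 = 463.50, rounded up to 464; 463 present. Not satisfied.
Vote: requires two-thirds of the votes cast (463 − 12 abstaining = 451); 2/3 of 451 = 300.67, rounded up to 301, so 301 needed; 302 in favor. Satisfied.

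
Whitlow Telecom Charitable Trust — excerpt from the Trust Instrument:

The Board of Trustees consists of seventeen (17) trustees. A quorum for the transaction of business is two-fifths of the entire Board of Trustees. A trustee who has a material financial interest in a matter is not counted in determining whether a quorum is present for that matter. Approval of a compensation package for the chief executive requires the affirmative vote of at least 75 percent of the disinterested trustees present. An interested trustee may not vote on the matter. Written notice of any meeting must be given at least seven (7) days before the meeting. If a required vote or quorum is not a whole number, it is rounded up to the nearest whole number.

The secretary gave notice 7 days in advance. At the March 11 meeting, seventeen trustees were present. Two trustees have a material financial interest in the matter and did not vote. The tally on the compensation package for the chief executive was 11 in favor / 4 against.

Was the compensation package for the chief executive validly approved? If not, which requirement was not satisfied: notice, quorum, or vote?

Notice: 7 days given; 7 required (7 ≥ 7). Satisfied.
Quorum: 17 present, but the 2 interested trustees do not count, leaving 15. Quorum is 7. Satisfied.
Vote: the compensation package for the chief executive requires three-fourths of the disinterested trustees present (17 − 2 = 15). 3/4 of 15 = 11.25, rounded up to 12, so 12 affirmative votes are needed; 11 voted in favor. Not satisfied.

Invalid — vote requirement not satisfied.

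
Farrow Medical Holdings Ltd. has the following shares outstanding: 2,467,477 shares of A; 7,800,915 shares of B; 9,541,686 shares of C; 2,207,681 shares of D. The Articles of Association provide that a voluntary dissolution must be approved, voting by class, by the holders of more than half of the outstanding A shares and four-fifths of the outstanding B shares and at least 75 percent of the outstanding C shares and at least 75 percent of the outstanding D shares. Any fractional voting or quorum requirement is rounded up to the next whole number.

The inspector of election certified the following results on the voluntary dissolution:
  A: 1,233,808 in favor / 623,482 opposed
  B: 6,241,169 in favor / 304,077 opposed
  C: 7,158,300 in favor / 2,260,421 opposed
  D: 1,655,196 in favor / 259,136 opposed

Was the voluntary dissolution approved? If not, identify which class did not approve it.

Not approved — the D shares did not give the required vote.

A: a majority of 2467477 is 1233739; 1,233,739 required, 1,233,808 in favor — approved.
B: 4/5 of 7800915 = 6240732; 6,240,732 required, 6,241,169 in favor — approved.
C: 3/4 of 9541686 = 7156264.50, rounded up to 7156265; 7,156,265 required, 7,158,300 in favor — approved.
D: 3/4 of 2207681 = 1655760.75, rounded up to 1655761; 1,655,761 required, 1,655,196 in favor — not approved.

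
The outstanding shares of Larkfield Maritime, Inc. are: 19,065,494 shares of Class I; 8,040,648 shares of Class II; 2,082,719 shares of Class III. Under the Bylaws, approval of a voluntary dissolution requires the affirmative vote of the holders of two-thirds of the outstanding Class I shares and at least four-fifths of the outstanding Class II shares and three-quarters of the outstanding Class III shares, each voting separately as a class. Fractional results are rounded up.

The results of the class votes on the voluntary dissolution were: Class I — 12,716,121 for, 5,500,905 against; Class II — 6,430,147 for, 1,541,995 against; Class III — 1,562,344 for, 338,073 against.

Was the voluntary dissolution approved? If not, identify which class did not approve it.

Class I: 2/3 of 19065494 = 12710329.33, rounded up to 12710330; 12,710,330 required, 12,716,121 in favor — approved.
Class II: 4/5 of 8040648 = 6432518.40, rounded up to 6432519; 6,432,519 required, 6,430,147 in favor — not approved.
Class III: 3/4 of 2082719 = 1562039.25, rounded up to 1562040; 1,562,040 required, 1,562,344 in favor — approved.

Not approved — the Class II shares did not give the required vote.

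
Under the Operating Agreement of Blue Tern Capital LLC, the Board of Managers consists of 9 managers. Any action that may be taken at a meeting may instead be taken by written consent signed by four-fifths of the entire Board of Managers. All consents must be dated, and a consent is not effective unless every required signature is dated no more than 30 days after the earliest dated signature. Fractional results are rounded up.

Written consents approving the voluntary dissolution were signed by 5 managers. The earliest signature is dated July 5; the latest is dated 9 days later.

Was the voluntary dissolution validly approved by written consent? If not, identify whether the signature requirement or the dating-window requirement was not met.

Not effective — insufficient signatures.

Signatures required: four-fifths of 9 — 4/5 of 9 = 7.20, rounded up to 8, so 8 needed; 5 signed. Insufficient.
Dating window: the latest signature is 9 days after the earliest; the limit is 30 days. Within the window.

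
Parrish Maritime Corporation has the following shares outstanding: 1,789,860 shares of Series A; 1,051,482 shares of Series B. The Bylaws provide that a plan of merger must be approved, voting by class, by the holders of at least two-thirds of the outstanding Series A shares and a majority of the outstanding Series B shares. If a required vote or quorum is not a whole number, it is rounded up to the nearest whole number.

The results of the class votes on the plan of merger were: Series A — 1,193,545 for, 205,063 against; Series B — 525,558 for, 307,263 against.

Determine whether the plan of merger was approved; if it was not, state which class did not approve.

Not approved — the Series B shares did not give the required vote.

Series A: 2/3 of 1789860 = 1193240; 1,193,240 required, 1,193,545 in favor — approved.
Series B: a majority of 1051482 is 525742; 525,742 required, 525,558 in favor — not approved.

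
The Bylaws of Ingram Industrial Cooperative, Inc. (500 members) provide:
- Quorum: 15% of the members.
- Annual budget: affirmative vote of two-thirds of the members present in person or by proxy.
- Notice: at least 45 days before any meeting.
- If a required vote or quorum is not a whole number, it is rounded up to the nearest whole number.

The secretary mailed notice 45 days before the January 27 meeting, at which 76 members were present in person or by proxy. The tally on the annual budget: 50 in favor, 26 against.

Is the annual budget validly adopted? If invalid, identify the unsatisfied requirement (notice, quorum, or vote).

Invalid — vote requirement not satisfied.

Notice: 45 days given; 45 required. Satisfied.
Quorum: 15% of 500 = 75; 76 present. Satisfied.
Vote: requires two-thirds of those present (76); 2/3 of 76 = 50.67, rounded up to 51, so 51 needed; 50 in favor. Not satisfied.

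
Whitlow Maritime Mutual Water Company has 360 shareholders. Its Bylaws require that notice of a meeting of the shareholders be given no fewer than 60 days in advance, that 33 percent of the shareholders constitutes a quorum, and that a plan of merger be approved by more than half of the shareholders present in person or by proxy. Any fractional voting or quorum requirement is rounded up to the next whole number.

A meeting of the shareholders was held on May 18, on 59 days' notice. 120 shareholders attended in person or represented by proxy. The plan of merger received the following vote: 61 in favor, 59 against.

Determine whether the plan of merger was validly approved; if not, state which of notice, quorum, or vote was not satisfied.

Invalid — notice requirement not satisfied.

Notice: 59 days given; 60 required. Not satisfied.
Quorum: 33% of 360 = 118.80, rounded up to 119; 120 present. Satisfied.
Vote: requires a majority of those present (120); a majority of 120 is 61, so 61 needed; 61 in favor. Satisfied.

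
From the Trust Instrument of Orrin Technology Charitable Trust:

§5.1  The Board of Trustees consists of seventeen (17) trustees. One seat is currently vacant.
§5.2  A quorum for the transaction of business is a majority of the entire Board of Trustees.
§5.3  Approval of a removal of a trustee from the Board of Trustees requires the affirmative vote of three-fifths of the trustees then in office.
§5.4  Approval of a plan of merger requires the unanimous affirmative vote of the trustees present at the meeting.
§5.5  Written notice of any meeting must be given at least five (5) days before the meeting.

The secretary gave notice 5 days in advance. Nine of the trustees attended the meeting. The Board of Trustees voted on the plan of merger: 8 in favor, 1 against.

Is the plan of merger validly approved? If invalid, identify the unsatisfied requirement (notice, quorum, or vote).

Notice: 5 days given; 5 required (5 ≥ 5). Satisfied.
Quorum: 9 present; quorum is 9. Satisfied.
Vote: the plan of merger requires the unanimous vote of the trustees present (9). Unanimous means all 9, so 9 affirmative votes are needed; 8 voted in favor. Not satisfied.

Invalid — vote requirement not satisfied.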